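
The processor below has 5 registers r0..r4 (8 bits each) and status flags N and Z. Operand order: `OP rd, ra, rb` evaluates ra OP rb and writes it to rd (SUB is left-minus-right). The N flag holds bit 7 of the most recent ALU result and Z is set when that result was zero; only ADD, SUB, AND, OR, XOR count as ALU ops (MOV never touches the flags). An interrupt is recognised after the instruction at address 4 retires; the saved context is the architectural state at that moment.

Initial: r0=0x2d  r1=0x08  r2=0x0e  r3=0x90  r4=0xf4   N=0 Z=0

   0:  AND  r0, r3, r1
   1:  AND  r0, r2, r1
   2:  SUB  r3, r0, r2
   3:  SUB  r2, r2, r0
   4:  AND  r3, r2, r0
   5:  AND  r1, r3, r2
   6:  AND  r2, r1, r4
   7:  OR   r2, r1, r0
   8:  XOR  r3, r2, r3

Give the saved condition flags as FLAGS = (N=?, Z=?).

FLAGS = (N=0, Z=1)

after  0: r0=0x00 r1=0x08 r2=0x0e r3=0x90 r4=0xf4  N=0 Z=1
after  1: r0=0x08 r1=0x08 r2=0x0e r3=0x90 r4=0xf4  N=0 Z=0
after  2: r0=0x08 r1=0x08 r2=0x0e r3=0xfa r4=0xf4  N=1 Z=0
after  3: r0=0x08 r1=0x08 r2=0x06 r3=0xfa r4=0xf4  N=0 Z=0
after  4: r0=0x08 r1=0x08 r2=0x06 r3=0x00 r4=0xf4  N=0 Z=1
-- IRQ taken; context saved, return-PC = 5 --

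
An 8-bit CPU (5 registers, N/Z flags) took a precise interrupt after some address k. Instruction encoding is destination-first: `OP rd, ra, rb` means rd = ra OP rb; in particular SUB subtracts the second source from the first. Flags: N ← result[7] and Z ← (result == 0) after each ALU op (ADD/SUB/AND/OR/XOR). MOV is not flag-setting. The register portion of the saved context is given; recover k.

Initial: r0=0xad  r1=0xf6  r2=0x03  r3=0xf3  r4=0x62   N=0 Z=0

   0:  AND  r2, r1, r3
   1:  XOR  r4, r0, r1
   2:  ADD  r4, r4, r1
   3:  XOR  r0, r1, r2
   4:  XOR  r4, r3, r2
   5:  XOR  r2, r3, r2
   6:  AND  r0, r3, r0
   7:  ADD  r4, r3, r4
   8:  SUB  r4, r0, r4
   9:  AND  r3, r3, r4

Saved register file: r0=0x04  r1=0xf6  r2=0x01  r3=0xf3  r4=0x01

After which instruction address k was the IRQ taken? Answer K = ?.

after  0: r0=0xad r1=0xf6 r2=0xf2 r3=0xf3 r4=0x62  N=1 Z=0
after  1: r0=0xad r1=0xf6 r2=0xf2 r3=0xf3 r4=0x5b  N=0 Z=0
after  2: r0=0xad r1=0xf6 r2=0xf2 r3=0xf3 r4=0x51  N=0 Z=0
after  3: r0=0x04 r1=0xf6 r2=0xf2 r3=0xf3 r4=0x51  N=0 Z=0
after  4: r0=0x04 r1=0xf6 r2=0xf2 r3=0xf3 r4=0x01  N=0 Z=0
after  5: r0=0x04 r1=0xf6 r2=0x01 r3=0xf3 r4=0x01  N=0 Z=0
-- IRQ taken; context saved, return-PC = 6 --

K = 5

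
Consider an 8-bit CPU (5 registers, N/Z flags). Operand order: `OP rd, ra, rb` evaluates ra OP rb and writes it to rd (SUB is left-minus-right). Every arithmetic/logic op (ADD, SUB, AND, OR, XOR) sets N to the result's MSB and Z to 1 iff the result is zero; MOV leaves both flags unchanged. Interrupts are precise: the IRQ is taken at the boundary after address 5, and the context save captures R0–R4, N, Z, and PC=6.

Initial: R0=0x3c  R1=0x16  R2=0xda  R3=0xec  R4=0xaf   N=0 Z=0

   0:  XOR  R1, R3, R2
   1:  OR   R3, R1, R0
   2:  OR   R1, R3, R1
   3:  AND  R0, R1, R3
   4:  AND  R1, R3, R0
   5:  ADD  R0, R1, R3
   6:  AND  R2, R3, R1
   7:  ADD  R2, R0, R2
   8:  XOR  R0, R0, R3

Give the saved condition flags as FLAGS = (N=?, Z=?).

after  0: R0=0x3c R1=0x36 R2=0xda R3=0xec R4=0xaf  N=0 Z=0
after  1: R0=0x3c R1=0x36 R2=0xda R3=0x3e R4=0xaf  N=0 Z=0
after  2: R0=0x3c R1=0x3e R2=0xda R3=0x3e R4=0xaf  N=0 Z=0
after  3: R0=0x3e R1=0x3e R2=0xda R3=0x3e R4=0xaf  N=0 Z=0
after  4: R0=0x3e R1=0x3e R2=0xda R3=0x3e R4=0xaf  N=0 Z=0
after  5: R0=0x7c R1=0x3e R2=0xda R3=0x3e R4=0xaf  N=0 Z=0
-- IRQ taken; context saved, return-PC = 6 --

FLAGS = (N=0, Z=0)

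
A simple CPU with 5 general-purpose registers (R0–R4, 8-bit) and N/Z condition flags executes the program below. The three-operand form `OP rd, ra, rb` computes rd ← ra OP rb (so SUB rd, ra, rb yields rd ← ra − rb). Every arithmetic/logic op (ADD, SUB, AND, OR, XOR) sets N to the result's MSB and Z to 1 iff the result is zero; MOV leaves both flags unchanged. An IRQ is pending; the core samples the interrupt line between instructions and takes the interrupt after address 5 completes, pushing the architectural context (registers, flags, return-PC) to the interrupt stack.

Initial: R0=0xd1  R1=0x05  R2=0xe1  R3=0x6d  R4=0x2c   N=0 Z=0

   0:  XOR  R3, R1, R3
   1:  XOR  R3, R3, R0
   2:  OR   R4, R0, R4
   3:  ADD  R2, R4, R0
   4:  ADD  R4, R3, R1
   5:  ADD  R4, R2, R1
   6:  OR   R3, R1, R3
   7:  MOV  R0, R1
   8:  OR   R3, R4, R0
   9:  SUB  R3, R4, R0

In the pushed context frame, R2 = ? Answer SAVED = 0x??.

after  0: R0=0xd1 R1=0x05 R2=0xe1 R3=0x68 R4=0x2c  N=0 Z=0
after  1: R0=0xd1 R1=0x05 R2=0xe1 R3=0xb9 R4=0x2c  N=1 Z=0
after  2: R0=0xd1 R1=0x05 R2=0xe1 R3=0xb9 R4=0xfd  N=1 Z=0
after  3: R0=0xd1 R1=0x05 R2=0xce R3=0xb9 R4=0xfd  N=1 Z=0
after  4: R0=0xd1 R1=0x05 R2=0xce R3=0xb9 R4=0xbe  N=1 Z=0
after  5: R0=0xd1 R1=0x05 R2=0xce R3=0xb9 R4=0xd3  N=1 Z=0
-- IRQ taken; context saved, return-PC = 6 --

SAVED = 0xce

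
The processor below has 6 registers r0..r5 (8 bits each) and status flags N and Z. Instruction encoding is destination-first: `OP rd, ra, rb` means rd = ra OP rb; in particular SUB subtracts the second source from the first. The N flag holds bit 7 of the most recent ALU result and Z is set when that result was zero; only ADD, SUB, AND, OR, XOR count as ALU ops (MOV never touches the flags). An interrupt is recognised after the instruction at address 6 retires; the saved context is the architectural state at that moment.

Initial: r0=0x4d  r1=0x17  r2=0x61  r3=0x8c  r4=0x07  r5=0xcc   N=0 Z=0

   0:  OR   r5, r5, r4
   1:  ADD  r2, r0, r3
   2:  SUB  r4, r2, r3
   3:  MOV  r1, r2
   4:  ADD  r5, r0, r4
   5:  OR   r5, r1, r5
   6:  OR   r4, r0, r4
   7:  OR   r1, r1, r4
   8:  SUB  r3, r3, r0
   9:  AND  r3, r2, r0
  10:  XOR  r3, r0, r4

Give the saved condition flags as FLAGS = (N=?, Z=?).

FLAGS = (N=0, Z=0)

after  0: r0=0x4d r1=0x17 r2=0x61 r3=0x8c r4=0x07 r5=0xcf  N=1 Z=0
after  1: r0=0x4d r1=0x17 r2=0xd9 r3=0x8c r4=0x07 r5=0xcf  N=1 Z=0
after  2: r0=0x4d r1=0x17 r2=0xd9 r3=0x8c r4=0x4d r5=0xcf  N=0 Z=0
after  3: r0=0x4d r1=0xd9 r2=0xd9 r3=0x8c r4=0x4d r5=0xcf  N=0 Z=0
after  4: r0=0x4d r1=0xd9 r2=0xd9 r3=0x8c r4=0x4d r5=0x9a  N=1 Z=0
after  5: r0=0x4d r1=0xd9 r2=0xd9 r3=0x8c r4=0x4d r5=0xdb  N=1 Z=0
after  6: r0=0x4d r1=0xd9 r2=0xd9 r3=0x8c r4=0x4d r5=0xdb  N=0 Z=0
-- IRQ taken; context saved, return-PC = 7 --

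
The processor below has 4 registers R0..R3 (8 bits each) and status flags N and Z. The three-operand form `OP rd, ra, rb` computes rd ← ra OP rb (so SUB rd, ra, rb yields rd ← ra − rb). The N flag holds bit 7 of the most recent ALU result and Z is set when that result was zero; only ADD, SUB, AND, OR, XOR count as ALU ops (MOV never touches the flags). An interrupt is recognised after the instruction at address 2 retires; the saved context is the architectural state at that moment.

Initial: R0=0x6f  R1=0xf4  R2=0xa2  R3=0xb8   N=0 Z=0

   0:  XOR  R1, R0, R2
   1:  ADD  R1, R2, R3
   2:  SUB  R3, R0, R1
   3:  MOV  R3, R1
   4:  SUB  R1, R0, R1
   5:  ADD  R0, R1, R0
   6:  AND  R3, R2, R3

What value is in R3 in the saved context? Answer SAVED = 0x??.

after  0: R0=0x6f R1=0xcd R2=0xa2 R3=0xb8  N=1 Z=0
after  1: R0=0x6f R1=0x5a R2=0xa2 R3=0xb8  N=0 Z=0
after  2: R0=0x6f R1=0x5a R2=0xa2 R3=0x15  N=0 Z=0
-- IRQ taken; context saved, return-PC = 3 --

SAVED = 0x15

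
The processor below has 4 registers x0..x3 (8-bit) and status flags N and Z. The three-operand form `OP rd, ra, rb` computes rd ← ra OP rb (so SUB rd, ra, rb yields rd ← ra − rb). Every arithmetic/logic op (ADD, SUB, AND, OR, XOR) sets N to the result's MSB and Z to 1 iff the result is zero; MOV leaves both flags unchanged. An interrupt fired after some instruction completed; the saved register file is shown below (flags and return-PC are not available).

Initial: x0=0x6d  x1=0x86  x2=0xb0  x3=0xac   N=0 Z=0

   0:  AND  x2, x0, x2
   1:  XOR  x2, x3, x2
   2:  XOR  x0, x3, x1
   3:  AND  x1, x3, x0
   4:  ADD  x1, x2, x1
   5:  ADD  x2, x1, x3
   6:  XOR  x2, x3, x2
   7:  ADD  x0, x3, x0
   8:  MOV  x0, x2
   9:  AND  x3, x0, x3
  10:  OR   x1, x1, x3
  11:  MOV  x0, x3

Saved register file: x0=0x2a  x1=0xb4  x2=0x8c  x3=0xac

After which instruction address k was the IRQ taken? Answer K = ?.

after  0: x0=0x6d x1=0x86 x2=0x20 x3=0xac  N=0 Z=0
after  1: x0=0x6d x1=0x86 x2=0x8c x3=0xac  N=1 Z=0
after  2: x0=0x2a x1=0x86 x2=0x8c x3=0xac  N=0 Z=0
after  3: x0=0x2a x1=0x28 x2=0x8c x3=0xac  N=0 Z=0
after  4: x0=0x2a x1=0xb4 x2=0x8c x3=0xac  N=1 Z=0
-- IRQ taken; context saved, return-PC = 5 --

K = 4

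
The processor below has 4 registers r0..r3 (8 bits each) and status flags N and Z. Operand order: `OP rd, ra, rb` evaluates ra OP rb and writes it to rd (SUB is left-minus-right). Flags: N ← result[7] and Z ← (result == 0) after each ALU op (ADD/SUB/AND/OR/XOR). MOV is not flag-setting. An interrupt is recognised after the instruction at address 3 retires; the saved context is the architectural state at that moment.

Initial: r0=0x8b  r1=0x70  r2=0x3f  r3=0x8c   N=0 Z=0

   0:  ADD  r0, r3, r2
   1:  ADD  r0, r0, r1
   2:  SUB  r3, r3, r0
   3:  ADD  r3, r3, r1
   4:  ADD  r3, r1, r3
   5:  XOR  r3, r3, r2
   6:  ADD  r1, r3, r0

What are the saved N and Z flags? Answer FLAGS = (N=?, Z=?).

FLAGS = (N=1, Z=0)

after  0: r0=0xcb r1=0x70 r2=0x3f r3=0x8c  N=1 Z=0
after  1: r0=0x3b r1=0x70 r2=0x3f r3=0x8c  N=0 Z=0
after  2: r0=0x3b r1=0x70 r2=0x3f r3=0x51  N=0 Z=0
after  3: r0=0x3b r1=0x70 r2=0x3f r3=0xc1  N=1 Z=0
-- IRQ taken; context saved, return-PC = 4 --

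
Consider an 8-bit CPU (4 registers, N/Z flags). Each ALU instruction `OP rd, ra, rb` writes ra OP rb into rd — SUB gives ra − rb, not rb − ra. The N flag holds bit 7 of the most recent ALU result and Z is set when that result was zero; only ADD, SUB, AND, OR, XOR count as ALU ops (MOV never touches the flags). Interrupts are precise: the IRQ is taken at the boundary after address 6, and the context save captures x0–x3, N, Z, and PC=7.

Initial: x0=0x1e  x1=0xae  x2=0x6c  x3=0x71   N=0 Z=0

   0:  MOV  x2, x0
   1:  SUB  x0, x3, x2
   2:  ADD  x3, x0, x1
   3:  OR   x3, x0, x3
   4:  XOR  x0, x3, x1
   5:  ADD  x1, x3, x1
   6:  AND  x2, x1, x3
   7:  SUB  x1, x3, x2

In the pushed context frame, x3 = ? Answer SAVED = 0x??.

SAVED = 0x53

after  0: x0=0x1e x1=0xae x2=0x1e x3=0x71  N=0 Z=0
after  1: x0=0x53 x1=0xae x2=0x1e x3=0x71  N=0 Z=0
after  2: x0=0x53 x1=0xae x2=0x1e x3=0x01  N=0 Z=0
after  3: x0=0x53 x1=0xae x2=0x1e x3=0x53  N=0 Z=0
after  4: x0=0xfd x1=0xae x2=0x1e x3=0x53  N=1 Z=0
after  5: x0=0xfd x1=0x01 x2=0x1e x3=0x53  N=0 Z=0
after  6: x0=0xfd x1=0x01 x2=0x01 x3=0x53  N=0 Z=0
-- IRQ taken; context saved, return-PC = 7 --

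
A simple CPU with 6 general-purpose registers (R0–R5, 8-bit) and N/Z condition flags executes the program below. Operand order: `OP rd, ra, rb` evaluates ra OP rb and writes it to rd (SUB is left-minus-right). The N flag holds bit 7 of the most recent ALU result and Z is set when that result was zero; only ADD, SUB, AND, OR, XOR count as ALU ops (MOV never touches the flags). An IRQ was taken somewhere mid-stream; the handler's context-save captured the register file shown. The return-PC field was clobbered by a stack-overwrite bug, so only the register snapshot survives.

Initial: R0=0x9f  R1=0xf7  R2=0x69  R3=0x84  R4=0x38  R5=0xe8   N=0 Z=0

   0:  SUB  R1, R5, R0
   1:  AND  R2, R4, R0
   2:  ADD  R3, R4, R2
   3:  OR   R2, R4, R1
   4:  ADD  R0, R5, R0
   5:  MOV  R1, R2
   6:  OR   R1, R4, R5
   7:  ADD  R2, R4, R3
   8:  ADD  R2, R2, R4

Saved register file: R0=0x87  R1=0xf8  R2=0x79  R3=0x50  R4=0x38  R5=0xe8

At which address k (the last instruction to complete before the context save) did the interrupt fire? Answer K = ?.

after  0: R0=0x9f R1=0x49 R2=0x69 R3=0x84 R4=0x38 R5=0xe8  N=0 Z=0
after  1: R0=0x9f R1=0x49 R2=0x18 R3=0x84 R4=0x38 R5=0xe8  N=0 Z=0
after  2: R0=0x9f R1=0x49 R2=0x18 R3=0x50 R4=0x38 R5=0xe8  N=0 Z=0
after  3: R0=0x9f R1=0x49 R2=0x79 R3=0x50 R4=0x38 R5=0xe8  N=0 Z=0
after  4: R0=0x87 R1=0x49 R2=0x79 R3=0x50 R4=0x38 R5=0xe8  N=1 Z=0
after  5: R0=0x87 R1=0x79 R2=0x79 R3=0x50 R4=0x38 R5=0xe8  N=1 Z=0
after  6: R0=0x87 R1=0xf8 R2=0x79 R3=0x50 R4=0x38 R5=0xe8  N=1 Z=0
-- IRQ taken; context saved, return-PC = 7 --

K = 6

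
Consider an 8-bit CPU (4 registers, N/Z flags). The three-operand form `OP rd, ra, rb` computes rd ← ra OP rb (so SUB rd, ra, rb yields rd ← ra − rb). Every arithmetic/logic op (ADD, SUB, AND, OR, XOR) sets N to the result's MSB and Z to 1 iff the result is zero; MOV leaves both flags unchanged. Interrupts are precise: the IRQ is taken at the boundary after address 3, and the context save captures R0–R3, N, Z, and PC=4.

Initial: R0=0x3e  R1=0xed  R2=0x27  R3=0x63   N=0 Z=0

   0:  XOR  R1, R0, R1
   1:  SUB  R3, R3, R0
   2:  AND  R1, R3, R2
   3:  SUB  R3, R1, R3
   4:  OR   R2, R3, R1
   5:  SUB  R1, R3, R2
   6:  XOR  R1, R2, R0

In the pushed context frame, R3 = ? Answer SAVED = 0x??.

SAVED = 0x00

after  0: R0=0x3e R1=0xd3 R2=0x27 R3=0x63  N=1 Z=0
after  1: R0=0x3e R1=0xd3 R2=0x27 R3=0x25  N=0 Z=0
after  2: R0=0x3e R1=0x25 R2=0x27 R3=0x25  N=0 Z=0
after  3: R0=0x3e R1=0x25 R2=0x27 R3=0x00  N=0 Z=1
-- IRQ taken; context saved, return-PC = 4 --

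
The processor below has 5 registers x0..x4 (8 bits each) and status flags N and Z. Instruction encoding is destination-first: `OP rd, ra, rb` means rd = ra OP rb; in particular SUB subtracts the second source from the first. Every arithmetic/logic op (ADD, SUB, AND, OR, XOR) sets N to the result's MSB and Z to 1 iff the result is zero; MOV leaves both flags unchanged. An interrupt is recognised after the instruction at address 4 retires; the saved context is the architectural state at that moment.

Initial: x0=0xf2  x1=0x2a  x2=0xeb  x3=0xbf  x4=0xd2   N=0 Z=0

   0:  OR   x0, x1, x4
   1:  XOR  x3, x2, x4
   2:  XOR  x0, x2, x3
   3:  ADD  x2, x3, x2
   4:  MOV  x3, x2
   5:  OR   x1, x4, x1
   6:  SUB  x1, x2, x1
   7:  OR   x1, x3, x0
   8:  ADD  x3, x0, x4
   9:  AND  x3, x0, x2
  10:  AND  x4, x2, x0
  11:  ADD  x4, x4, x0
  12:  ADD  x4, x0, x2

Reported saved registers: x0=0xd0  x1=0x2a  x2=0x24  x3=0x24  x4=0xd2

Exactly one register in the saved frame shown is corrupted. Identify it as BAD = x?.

BAD = x0

after  0: x0=0xfa x1=0x2a x2=0xeb x3=0xbf x4=0xd2  N=1 Z=0
after  1: x0=0xfa x1=0x2a x2=0xeb x3=0x39 x4=0xd2  N=0 Z=0
after  2: x0=0xd2 x1=0x2a x2=0xeb x3=0x39 x4=0xd2  N=1 Z=0
after  3: x0=0xd2 x1=0x2a x2=0x24 x3=0x39 x4=0xd2  N=0 Z=0
after  4: x0=0xd2 x1=0x2a x2=0x24 x3=0x24 x4=0xd2  N=0 Z=0
-- IRQ taken; context saved, return-PC = 5 --
mismatch: x0: reported 0xd0 vs actual 0xd2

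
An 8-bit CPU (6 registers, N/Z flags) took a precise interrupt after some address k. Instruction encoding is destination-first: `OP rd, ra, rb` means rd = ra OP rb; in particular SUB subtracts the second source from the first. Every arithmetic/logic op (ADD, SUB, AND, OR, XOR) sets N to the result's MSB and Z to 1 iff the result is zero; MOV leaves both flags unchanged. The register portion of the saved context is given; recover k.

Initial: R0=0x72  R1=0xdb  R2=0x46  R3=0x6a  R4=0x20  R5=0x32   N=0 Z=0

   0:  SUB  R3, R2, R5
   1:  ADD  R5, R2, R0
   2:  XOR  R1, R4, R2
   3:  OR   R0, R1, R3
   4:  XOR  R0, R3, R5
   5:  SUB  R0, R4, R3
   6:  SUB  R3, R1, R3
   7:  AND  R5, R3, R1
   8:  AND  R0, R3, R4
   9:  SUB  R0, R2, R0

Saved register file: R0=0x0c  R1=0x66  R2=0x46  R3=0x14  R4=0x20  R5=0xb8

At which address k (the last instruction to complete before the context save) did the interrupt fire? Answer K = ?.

K = 5

after  0: R0=0x72 R1=0xdb R2=0x46 R3=0x14 R4=0x20 R5=0x32  N=0 Z=0
after  1: R0=0x72 R1=0xdb R2=0x46 R3=0x14 R4=0x20 R5=0xb8  N=1 Z=0
after  2: R0=0x72 R1=0x66 R2=0x46 R3=0x14 R4=0x20 R5=0xb8  N=0 Z=0
after  3: R0=0x76 R1=0x66 R2=0x46 R3=0x14 R4=0x20 R5=0xb8  N=0 Z=0
after  4: R0=0xac R1=0x66 R2=0x46 R3=0x14 R4=0x20 R5=0xb8  N=1 Z=0
after  5: R0=0x0c R1=0x66 R2=0x46 R3=0x14 R4=0x20 R5=0xb8  N=0 Z=0
-- IRQ taken; context saved, return-PC = 6 --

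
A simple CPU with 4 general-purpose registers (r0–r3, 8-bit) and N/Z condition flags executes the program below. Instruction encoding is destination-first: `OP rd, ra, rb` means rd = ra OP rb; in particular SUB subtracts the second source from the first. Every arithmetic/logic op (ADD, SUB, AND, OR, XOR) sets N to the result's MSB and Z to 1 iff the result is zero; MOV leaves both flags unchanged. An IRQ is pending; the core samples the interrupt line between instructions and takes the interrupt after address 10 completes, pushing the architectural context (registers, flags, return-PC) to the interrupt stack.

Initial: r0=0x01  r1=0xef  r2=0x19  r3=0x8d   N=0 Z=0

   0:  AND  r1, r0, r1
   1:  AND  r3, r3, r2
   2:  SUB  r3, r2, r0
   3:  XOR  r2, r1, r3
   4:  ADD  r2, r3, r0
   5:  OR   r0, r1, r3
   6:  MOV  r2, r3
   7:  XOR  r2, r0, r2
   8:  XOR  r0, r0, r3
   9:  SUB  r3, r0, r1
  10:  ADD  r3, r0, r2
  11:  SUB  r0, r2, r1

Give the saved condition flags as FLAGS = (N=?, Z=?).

after  0: r0=0x01 r1=0x01 r2=0x19 r3=0x8d  N=0 Z=0
after  1: r0=0x01 r1=0x01 r2=0x19 r3=0x09  N=0 Z=0
after  2: r0=0x01 r1=0x01 r2=0x19 r3=0x18  N=0 Z=0
after  3: r0=0x01 r1=0x01 r2=0x19 r3=0x18  N=0 Z=0
after  4: r0=0x01 r1=0x01 r2=0x19 r3=0x18  N=0 Z=0
after  5: r0=0x19 r1=0x01 r2=0x19 r3=0x18  N=0 Z=0
after  6: r0=0x19 r1=0x01 r2=0x18 r3=0x18  N=0 Z=0
after  7: r0=0x19 r1=0x01 r2=0x01 r3=0x18  N=0 Z=0
after  8: r0=0x01 r1=0x01 r2=0x01 r3=0x18  N=0 Z=0
after  9: r0=0x01 r1=0x01 r2=0x01 r3=0x00  N=0 Z=1
after 10: r0=0x01 r1=0x01 r2=0x01 r3=0x02  N=0 Z=0
-- IRQ taken; context saved, return-PC = 11 --

FLAGS = (N=0, Z=0)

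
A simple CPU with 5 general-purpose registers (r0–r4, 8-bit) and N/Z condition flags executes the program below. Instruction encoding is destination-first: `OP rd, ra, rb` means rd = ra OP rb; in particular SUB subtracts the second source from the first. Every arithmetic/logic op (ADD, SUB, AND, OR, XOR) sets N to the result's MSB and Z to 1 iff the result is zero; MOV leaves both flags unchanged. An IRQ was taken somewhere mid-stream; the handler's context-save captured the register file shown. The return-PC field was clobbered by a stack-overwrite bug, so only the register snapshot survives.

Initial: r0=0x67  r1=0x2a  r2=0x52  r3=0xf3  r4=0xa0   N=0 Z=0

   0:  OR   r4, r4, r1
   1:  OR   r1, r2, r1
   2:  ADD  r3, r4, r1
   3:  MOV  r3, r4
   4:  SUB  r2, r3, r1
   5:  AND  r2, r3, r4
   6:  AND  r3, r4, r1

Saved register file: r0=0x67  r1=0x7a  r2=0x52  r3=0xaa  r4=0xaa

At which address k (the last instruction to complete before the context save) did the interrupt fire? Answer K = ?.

after  0: r0=0x67 r1=0x2a r2=0x52 r3=0xf3 r4=0xaa  N=1 Z=0
after  1: r0=0x67 r1=0x7a r2=0x52 r3=0xf3 r4=0xaa  N=0 Z=0
after  2: r0=0x67 r1=0x7a r2=0x52 r3=0x24 r4=0xaa  N=0 Z=0
after  3: r0=0x67 r1=0x7a r2=0x52 r3=0xaa r4=0xaa  N=0 Z=0
-- IRQ taken; context saved, return-PC = 4 --

K = 3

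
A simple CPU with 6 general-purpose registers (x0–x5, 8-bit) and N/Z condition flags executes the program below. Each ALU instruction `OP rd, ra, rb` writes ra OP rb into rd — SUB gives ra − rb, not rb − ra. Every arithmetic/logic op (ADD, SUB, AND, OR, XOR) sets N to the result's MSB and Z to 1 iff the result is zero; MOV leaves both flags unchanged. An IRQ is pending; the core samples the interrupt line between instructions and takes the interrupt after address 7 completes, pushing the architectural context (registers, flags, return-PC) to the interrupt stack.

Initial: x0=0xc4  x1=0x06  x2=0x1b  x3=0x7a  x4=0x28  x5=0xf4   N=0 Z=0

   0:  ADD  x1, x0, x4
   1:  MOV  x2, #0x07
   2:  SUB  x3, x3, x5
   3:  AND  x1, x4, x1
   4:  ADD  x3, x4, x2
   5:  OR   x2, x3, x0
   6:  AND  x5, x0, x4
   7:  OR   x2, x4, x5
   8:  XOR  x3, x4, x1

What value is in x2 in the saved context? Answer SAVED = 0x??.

SAVED = 0x28

after  0: x0=0xc4 x1=0xec x2=0x1b x3=0x7a x4=0x28 x5=0xf4  N=1 Z=0
after  1: x0=0xc4 x1=0xec x2=0x07 x3=0x7a x4=0x28 x5=0xf4  N=1 Z=0
after  2: x0=0xc4 x1=0xec x2=0x07 x3=0x86 x4=0x28 x5=0xf4  N=1 Z=0
after  3: x0=0xc4 x1=0x28 x2=0x07 x3=0x86 x4=0x28 x5=0xf4  N=0 Z=0
after  4: x0=0xc4 x1=0x28 x2=0x07 x3=0x2f x4=0x28 x5=0xf4  N=0 Z=0
after  5: x0=0xc4 x1=0x28 x2=0xef x3=0x2f x4=0x28 x5=0xf4  N=1 Z=0
after  6: x0=0xc4 x1=0x28 x2=0xef x3=0x2f x4=0x28 x5=0x00  N=0 Z=1
after  7: x0=0xc4 x1=0x28 x2=0x28 x3=0x2f x4=0x28 x5=0x00  N=0 Z=0
-- IRQ taken; context saved, return-PC = 8 --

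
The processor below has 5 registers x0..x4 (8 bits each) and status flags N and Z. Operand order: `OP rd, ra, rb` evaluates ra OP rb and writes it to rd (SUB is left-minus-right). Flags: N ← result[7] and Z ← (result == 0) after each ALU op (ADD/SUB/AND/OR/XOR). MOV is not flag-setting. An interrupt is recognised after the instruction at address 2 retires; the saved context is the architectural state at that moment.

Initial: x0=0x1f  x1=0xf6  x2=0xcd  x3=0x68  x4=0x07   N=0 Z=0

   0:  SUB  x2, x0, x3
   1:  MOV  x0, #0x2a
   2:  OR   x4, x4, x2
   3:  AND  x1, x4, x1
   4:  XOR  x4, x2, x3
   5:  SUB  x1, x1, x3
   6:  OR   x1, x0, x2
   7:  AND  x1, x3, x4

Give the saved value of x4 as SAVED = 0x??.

after  0: x0=0x1f x1=0xf6 x2=0xb7 x3=0x68 x4=0x07  N=1 Z=0
after  1: x0=0x2a x1=0xf6 x2=0xb7 x3=0x68 x4=0x07  N=1 Z=0
after  2: x0=0x2a x1=0xf6 x2=0xb7 x3=0x68 x4=0xb7  N=1 Z=0
-- IRQ taken; context saved, return-PC = 3 --

SAVED = 0xb7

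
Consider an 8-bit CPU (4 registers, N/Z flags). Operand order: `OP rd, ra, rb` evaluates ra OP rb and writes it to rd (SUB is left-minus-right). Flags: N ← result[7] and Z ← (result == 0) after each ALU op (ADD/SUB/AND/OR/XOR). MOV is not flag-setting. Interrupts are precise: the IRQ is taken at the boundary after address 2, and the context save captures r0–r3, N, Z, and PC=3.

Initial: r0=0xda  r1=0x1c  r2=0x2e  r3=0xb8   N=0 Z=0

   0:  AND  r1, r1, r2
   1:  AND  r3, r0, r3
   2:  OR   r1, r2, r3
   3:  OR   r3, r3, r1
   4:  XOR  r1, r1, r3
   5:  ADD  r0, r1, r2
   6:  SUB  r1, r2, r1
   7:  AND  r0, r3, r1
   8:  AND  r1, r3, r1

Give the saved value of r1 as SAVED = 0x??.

SAVED = 0xbe

after  0: r0=0xda r1=0x0c r2=0x2e r3=0xb8  N=0 Z=0
after  1: r0=0xda r1=0x0c r2=0x2e r3=0x98  N=1 Z=0
after  2: r0=0xda r1=0xbe r2=0x2e r3=0x98  N=1 Z=0
-- IRQ taken; context saved, return-PC = 3 --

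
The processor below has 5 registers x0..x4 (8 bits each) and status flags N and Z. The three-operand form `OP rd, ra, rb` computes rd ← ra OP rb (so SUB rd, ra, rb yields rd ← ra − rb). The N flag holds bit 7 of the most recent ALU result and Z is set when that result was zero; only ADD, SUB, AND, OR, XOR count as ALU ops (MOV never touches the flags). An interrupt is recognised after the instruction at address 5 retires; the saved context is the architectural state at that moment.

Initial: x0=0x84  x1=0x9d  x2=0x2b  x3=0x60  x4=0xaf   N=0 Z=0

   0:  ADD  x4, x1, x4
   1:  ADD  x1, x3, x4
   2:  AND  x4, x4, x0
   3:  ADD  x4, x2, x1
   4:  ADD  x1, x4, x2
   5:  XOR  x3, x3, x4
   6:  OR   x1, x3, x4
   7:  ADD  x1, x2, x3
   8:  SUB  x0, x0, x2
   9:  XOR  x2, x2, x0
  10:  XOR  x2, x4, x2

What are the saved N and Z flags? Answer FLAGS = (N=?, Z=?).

FLAGS = (N=1, Z=0)

after  0: x0=0x84 x1=0x9d x2=0x2b x3=0x60 x4=0x4c  N=0 Z=0
after  1: x0=0x84 x1=0xac x2=0x2b x3=0x60 x4=0x4c  N=1 Z=0
after  2: x0=0x84 x1=0xac x2=0x2b x3=0x60 x4=0x04  N=0 Z=0
after  3: x0=0x84 x1=0xac x2=0x2b x3=0x60 x4=0xd7  N=1 Z=0
after  4: x0=0x84 x1=0x02 x2=0x2b x3=0x60 x4=0xd7  N=0 Z=0
after  5: x0=0x84 x1=0x02 x2=0x2b x3=0xb7 x4=0xd7  N=1 Z=0
-- IRQ taken; context saved, return-PC = 6 --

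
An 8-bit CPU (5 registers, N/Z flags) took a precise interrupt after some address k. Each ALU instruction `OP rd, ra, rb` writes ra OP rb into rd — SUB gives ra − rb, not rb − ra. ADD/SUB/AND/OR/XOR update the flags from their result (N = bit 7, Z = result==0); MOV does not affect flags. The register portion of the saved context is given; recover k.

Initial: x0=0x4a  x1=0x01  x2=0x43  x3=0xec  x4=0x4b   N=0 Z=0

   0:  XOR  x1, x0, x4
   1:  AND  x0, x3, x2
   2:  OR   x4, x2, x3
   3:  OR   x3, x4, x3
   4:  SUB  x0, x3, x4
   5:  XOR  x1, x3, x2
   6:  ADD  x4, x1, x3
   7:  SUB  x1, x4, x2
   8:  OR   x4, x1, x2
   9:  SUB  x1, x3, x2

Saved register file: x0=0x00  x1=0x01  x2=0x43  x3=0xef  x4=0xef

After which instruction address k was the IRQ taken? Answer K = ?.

K = 4

after  0: x0=0x4a x1=0x01 x2=0x43 x3=0xec x4=0x4b  N=0 Z=0
after  1: x0=0x40 x1=0x01 x2=0x43 x3=0xec x4=0x4b  N=0 Z=0
after  2: x0=0x40 x1=0x01 x2=0x43 x3=0xec x4=0xef  N=1 Z=0
after  3: x0=0x40 x1=0x01 x2=0x43 x3=0xef x4=0xef  N=1 Z=0
after  4: x0=0x00 x1=0x01 x2=0x43 x3=0xef x4=0xef  N=0 Z=1
-- IRQ taken; context saved, return-PC = 5 --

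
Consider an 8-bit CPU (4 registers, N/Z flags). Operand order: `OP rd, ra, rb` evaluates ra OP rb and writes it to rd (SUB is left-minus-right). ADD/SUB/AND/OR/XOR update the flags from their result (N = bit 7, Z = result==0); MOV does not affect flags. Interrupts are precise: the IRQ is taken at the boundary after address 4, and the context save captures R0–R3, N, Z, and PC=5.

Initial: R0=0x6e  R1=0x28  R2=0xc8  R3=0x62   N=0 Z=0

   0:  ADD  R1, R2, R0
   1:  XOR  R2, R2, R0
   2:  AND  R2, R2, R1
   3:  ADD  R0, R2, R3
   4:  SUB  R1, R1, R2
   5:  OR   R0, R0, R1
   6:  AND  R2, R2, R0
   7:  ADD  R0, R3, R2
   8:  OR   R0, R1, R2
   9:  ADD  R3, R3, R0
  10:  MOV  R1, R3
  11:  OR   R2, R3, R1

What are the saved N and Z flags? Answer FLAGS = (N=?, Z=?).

after  0: R0=0x6e R1=0x36 R2=0xc8 R3=0x62  N=0 Z=0
after  1: R0=0x6e R1=0x36 R2=0xa6 R3=0x62  N=1 Z=0
after  2: R0=0x6e R1=0x36 R2=0x26 R3=0x62  N=0 Z=0
after  3: R0=0x88 R1=0x36 R2=0x26 R3=0x62  N=1 Z=0
after  4: R0=0x88 R1=0x10 R2=0x26 R3=0x62  N=0 Z=0
-- IRQ taken; context saved, return-PC = 5 --

FLAGS = (N=0, Z=0)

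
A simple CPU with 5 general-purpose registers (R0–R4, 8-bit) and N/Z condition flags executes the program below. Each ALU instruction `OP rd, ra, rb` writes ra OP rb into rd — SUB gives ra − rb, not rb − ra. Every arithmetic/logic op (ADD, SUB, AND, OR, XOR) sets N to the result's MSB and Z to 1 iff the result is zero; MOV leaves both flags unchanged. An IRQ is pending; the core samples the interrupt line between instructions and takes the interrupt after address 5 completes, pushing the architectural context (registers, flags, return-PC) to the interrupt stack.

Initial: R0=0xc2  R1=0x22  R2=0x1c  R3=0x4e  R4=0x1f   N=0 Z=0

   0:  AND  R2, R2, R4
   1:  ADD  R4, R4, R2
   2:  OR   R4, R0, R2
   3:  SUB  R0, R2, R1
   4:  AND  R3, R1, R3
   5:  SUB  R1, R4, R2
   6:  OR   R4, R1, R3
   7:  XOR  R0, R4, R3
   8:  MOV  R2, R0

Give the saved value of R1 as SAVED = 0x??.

after  0: R0=0xc2 R1=0x22 R2=0x1c R3=0x4e R4=0x1f  N=0 Z=0
after  1: R0=0xc2 R1=0x22 R2=0x1c R3=0x4e R4=0x3b  N=0 Z=0
after  2: R0=0xc2 R1=0x22 R2=0x1c R3=0x4e R4=0xde  N=1 Z=0
after  3: R0=0xfa R1=0x22 R2=0x1c R3=0x4e R4=0xde  N=1 Z=0
after  4: R0=0xfa R1=0x22 R2=0x1c R3=0x02 R4=0xde  N=0 Z=0
after  5: R0=0xfa R1=0xc2 R2=0x1c R3=0x02 R4=0xde  N=1 Z=0
-- IRQ taken; context saved, return-PC = 6 --

SAVED = 0xc2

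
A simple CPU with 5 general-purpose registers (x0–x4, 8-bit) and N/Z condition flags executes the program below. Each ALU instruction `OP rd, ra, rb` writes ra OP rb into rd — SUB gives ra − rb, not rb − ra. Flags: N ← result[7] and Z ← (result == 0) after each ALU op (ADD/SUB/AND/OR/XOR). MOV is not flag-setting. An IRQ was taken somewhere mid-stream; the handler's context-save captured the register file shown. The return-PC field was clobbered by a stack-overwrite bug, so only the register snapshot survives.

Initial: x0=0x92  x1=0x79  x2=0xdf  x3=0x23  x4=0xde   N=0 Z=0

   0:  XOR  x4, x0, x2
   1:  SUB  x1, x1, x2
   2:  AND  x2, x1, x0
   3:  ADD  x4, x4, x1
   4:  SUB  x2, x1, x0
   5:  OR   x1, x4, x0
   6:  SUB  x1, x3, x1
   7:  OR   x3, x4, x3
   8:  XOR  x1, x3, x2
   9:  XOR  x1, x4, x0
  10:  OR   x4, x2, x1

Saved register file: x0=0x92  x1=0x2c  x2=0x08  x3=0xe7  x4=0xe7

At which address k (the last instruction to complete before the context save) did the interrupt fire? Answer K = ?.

after  0: x0=0x92 x1=0x79 x2=0xdf x3=0x23 x4=0x4d  N=0 Z=0
after  1: x0=0x92 x1=0x9a x2=0xdf x3=0x23 x4=0x4d  N=1 Z=0
after  2: x0=0x92 x1=0x9a x2=0x92 x3=0x23 x4=0x4d  N=1 Z=0
after  3: x0=0x92 x1=0x9a x2=0x92 x3=0x23 x4=0xe7  N=1 Z=0
after  4: x0=0x92 x1=0x9a x2=0x08 x3=0x23 x4=0xe7  N=0 Z=0
after  5: x0=0x92 x1=0xf7 x2=0x08 x3=0x23 x4=0xe7  N=1 Z=0
after  6: x0=0x92 x1=0x2c x2=0x08 x3=0x23 x4=0xe7  N=0 Z=0
after  7: x0=0x92 x1=0x2c x2=0x08 x3=0xe7 x4=0xe7  N=1 Z=0
-- IRQ taken; context saved, return-PC = 8 --

K = 7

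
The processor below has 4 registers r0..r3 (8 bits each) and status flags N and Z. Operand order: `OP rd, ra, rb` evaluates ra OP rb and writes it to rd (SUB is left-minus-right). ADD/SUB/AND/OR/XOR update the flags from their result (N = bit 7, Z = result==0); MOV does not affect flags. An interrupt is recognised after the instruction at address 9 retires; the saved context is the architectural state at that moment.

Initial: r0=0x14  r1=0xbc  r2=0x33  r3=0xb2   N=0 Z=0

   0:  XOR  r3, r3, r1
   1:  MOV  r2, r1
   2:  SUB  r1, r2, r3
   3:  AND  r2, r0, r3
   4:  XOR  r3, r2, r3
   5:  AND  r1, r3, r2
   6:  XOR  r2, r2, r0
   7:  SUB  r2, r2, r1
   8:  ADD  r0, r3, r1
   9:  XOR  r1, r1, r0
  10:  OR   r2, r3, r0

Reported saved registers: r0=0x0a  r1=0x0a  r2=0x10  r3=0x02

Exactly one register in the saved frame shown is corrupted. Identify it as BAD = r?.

after  0: r0=0x14 r1=0xbc r2=0x33 r3=0x0e  N=0 Z=0
after  1: r0=0x14 r1=0xbc r2=0xbc r3=0x0e  N=0 Z=0
after  2: r0=0x14 r1=0xae r2=0xbc r3=0x0e  N=1 Z=0
after  3: r0=0x14 r1=0xae r2=0x04 r3=0x0e  N=0 Z=0
after  4: r0=0x14 r1=0xae r2=0x04 r3=0x0a  N=0 Z=0
after  5: r0=0x14 r1=0x00 r2=0x04 r3=0x0a  N=0 Z=1
after  6: r0=0x14 r1=0x00 r2=0x10 r3=0x0a  N=0 Z=0
after  7: r0=0x14 r1=0x00 r2=0x10 r3=0x0a  N=0 Z=0
after  8: r0=0x0a r1=0x00 r2=0x10 r3=0x0a  N=0 Z=0
after  9: r0=0x0a r1=0x0a r2=0x10 r3=0x0a  N=0 Z=0
-- IRQ taken; context saved, return-PC = 10 --
mismatch: r3: reported 0x02 vs actual 0x0a

BAD = r3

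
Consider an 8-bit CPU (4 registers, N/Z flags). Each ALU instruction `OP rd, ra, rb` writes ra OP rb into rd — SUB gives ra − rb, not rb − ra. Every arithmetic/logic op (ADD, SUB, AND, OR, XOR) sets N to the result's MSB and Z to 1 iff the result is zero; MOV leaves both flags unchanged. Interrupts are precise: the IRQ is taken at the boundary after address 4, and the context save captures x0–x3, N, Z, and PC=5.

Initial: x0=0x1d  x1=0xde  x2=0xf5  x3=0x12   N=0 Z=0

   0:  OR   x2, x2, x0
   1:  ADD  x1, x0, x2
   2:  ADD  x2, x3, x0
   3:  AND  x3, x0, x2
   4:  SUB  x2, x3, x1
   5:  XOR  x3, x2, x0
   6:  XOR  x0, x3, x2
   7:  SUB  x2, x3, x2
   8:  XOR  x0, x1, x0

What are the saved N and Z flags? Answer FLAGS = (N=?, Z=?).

after  0: x0=0x1d x1=0xde x2=0xfd x3=0x12  N=1 Z=0
after  1: x0=0x1d x1=0x1a x2=0xfd x3=0x12  N=0 Z=0
after  2: x0=0x1d x1=0x1a x2=0x2f x3=0x12  N=0 Z=0
after  3: x0=0x1d x1=0x1a x2=0x2f x3=0x0d  N=0 Z=0
after  4: x0=0x1d x1=0x1a x2=0xf3 x3=0x0d  N=1 Z=0
-- IRQ taken; context saved, return-PC = 5 --

FLAGS = (N=1, Z=0)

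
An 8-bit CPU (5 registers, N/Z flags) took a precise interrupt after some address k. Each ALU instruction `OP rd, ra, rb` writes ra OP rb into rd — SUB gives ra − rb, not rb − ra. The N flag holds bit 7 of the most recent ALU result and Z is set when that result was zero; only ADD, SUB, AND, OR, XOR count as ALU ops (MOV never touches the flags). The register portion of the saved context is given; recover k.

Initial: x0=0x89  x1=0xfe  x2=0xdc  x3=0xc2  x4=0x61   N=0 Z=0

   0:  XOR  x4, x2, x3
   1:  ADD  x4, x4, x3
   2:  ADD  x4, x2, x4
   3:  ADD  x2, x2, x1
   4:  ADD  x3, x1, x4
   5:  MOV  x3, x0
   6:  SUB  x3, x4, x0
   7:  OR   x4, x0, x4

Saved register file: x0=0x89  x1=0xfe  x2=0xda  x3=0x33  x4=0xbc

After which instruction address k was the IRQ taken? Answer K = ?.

K = 6

after  0: x0=0x89 x1=0xfe x2=0xdc x3=0xc2 x4=0x1e  N=0 Z=0
after  1: x0=0x89 x1=0xfe x2=0xdc x3=0xc2 x4=0xe0  N=1 Z=0
after  2: x0=0x89 x1=0xfe x2=0xdc x3=0xc2 x4=0xbc  N=1 Z=0
after  3: x0=0x89 x1=0xfe x2=0xda x3=0xc2 x4=0xbc  N=1 Z=0
after  4: x0=0x89 x1=0xfe x2=0xda x3=0xba x4=0xbc  N=1 Z=0
after  5: x0=0x89 x1=0xfe x2=0xda x3=0x89 x4=0xbc  N=1 Z=0
after  6: x0=0x89 x1=0xfe x2=0xda x3=0x33 x4=0xbc  N=0 Z=0
-- IRQ taken; context saved, return-PC = 7 --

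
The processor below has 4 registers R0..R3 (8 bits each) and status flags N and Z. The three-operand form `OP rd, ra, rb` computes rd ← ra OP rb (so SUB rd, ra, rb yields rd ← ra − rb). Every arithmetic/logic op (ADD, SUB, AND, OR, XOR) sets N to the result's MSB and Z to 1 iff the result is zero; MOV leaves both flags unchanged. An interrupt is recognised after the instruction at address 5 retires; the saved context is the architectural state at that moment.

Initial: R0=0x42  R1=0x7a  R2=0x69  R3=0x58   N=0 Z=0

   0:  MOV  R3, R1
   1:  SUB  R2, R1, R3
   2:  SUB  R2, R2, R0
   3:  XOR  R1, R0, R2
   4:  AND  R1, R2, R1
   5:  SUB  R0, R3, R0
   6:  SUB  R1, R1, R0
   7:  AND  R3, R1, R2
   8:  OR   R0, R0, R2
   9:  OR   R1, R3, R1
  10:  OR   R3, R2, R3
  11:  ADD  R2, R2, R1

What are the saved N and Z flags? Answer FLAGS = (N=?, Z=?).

after  0: R0=0x42 R1=0x7a R2=0x69 R3=0x7a  N=0 Z=0
after  1: R0=0x42 R1=0x7a R2=0x00 R3=0x7a  N=0 Z=1
after  2: R0=0x42 R1=0x7a R2=0xbe R3=0x7a  N=1 Z=0
after  3: R0=0x42 R1=0xfc R2=0xbe R3=0x7a  N=1 Z=0
after  4: R0=0x42 R1=0xbc R2=0xbe R3=0x7a  N=1 Z=0
after  5: R0=0x38 R1=0xbc R2=0xbe R3=0x7a  N=0 Z=0
-- IRQ taken; context saved, return-PC = 6 --

FLAGS = (N=0, Z=0)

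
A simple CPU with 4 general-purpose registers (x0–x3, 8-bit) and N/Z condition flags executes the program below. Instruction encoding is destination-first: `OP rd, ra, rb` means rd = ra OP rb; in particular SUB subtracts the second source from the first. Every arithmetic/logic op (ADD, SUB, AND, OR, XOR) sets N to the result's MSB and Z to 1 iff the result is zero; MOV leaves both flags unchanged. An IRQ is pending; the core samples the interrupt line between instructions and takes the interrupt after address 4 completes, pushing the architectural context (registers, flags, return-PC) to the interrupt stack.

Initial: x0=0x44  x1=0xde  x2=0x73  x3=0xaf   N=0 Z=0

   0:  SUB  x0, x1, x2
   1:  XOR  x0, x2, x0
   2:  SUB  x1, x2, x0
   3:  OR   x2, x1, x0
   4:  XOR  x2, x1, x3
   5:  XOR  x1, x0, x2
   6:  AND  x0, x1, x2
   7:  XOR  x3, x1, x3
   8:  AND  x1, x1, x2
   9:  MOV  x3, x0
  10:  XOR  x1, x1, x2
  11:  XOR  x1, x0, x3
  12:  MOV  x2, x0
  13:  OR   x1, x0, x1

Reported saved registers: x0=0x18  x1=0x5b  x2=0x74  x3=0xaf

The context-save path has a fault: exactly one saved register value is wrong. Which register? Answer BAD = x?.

after  0: x0=0x6b x1=0xde x2=0x73 x3=0xaf  N=0 Z=0
after  1: x0=0x18 x1=0xde x2=0x73 x3=0xaf  N=0 Z=0
after  2: x0=0x18 x1=0x5b x2=0x73 x3=0xaf  N=0 Z=0
after  3: x0=0x18 x1=0x5b x2=0x5b x3=0xaf  N=0 Z=0
after  4: x0=0x18 x1=0x5b x2=0xf4 x3=0xaf  N=1 Z=0
-- IRQ taken; context saved, return-PC = 5 --
mismatch: x2: reported 0x74 vs actual 0xf4

BAD = x2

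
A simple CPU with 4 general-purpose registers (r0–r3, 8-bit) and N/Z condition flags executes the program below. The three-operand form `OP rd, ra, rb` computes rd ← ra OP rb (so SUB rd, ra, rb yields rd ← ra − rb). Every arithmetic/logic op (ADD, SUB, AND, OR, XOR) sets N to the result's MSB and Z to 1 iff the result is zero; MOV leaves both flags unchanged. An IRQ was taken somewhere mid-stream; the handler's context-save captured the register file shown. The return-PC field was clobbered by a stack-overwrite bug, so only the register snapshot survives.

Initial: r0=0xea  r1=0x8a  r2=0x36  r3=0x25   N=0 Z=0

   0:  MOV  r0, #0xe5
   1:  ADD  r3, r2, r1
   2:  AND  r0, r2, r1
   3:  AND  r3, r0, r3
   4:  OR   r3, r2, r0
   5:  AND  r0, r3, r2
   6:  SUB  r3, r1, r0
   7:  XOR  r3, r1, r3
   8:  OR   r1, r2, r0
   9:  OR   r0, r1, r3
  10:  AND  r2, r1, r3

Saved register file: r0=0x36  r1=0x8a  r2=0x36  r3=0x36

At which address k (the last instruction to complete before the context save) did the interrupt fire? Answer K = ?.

after  0: r0=0xe5 r1=0x8a r2=0x36 r3=0x25  N=0 Z=0
after  1: r0=0xe5 r1=0x8a r2=0x36 r3=0xc0  N=1 Z=0
after  2: r0=0x02 r1=0x8a r2=0x36 r3=0xc0  N=0 Z=0
after  3: r0=0x02 r1=0x8a r2=0x36 r3=0x00  N=0 Z=1
after  4: r0=0x02 r1=0x8a r2=0x36 r3=0x36  N=0 Z=0
after  5: r0=0x36 r1=0x8a r2=0x36 r3=0x36  N=0 Z=0
-- IRQ taken; context saved, return-PC = 6 --

K = 5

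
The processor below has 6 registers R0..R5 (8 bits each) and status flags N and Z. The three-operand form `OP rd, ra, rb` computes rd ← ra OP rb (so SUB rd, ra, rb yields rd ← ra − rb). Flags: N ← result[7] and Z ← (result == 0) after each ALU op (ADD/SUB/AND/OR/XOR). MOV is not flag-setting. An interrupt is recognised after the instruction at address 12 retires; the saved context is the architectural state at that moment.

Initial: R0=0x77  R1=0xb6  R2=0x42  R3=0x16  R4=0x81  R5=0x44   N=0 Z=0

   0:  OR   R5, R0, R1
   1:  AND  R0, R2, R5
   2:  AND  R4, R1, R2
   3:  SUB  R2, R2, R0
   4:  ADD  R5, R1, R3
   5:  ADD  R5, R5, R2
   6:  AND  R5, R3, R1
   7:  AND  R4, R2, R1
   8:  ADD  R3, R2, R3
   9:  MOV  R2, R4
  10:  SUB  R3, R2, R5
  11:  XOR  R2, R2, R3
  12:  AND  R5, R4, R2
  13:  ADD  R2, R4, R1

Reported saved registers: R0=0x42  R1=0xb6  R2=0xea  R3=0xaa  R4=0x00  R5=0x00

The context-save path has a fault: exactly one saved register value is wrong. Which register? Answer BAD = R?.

after  0: R0=0x77 R1=0xb6 R2=0x42 R3=0x16 R4=0x81 R5=0xf7  N=1 Z=0
after  1: R0=0x42 R1=0xb6 R2=0x42 R3=0x16 R4=0x81 R5=0xf7  N=0 Z=0
after  2: R0=0x42 R1=0xb6 R2=0x42 R3=0x16 R4=0x02 R5=0xf7  N=0 Z=0
after  3: R0=0x42 R1=0xb6 R2=0x00 R3=0x16 R4=0x02 R5=0xf7  N=0 Z=1
after  4: R0=0x42 R1=0xb6 R2=0x00 R3=0x16 R4=0x02 R5=0xcc  N=1 Z=0
after  5: R0=0x42 R1=0xb6 R2=0x00 R3=0x16 R4=0x02 R5=0xcc  N=1 Z=0
after  6: R0=0x42 R1=0xb6 R2=0x00 R3=0x16 R4=0x02 R5=0x16  N=0 Z=0
after  7: R0=0x42 R1=0xb6 R2=0x00 R3=0x16 R4=0x00 R5=0x16  N=0 Z=1
after  8: R0=0x42 R1=0xb6 R2=0x00 R3=0x16 R4=0x00 R5=0x16  N=0 Z=0
after  9: R0=0x42 R1=0xb6 R2=0x00 R3=0x16 R4=0x00 R5=0x16  N=0 Z=0
after 10: R0=0x42 R1=0xb6 R2=0x00 R3=0xea R4=0x00 R5=0x16  N=1 Z=0
after 11: R0=0x42 R1=0xb6 R2=0xea R3=0xea R4=0x00 R5=0x16  N=1 Z=0
after 12: R0=0x42 R1=0xb6 R2=0xea R3=0xea R4=0x00 R5=0x00  N=0 Z=1
-- IRQ taken; context saved, return-PC = 13 --
mismatch: R3: reported 0xaa vs actual 0xea

BAD = R3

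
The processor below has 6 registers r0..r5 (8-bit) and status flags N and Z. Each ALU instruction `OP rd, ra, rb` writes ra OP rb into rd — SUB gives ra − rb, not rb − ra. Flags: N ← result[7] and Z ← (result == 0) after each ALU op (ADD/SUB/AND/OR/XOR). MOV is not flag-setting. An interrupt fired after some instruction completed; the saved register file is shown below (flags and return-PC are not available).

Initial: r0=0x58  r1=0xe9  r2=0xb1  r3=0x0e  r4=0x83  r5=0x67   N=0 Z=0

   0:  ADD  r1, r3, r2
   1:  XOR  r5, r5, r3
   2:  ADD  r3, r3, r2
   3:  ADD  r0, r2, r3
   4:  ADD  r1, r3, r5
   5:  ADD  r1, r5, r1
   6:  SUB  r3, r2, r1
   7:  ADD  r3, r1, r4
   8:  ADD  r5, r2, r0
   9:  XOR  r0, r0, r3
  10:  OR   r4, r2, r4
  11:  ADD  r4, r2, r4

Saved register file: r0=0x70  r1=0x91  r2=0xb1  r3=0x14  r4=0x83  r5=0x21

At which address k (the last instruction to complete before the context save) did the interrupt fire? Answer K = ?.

after  0: r0=0x58 r1=0xbf r2=0xb1 r3=0x0e r4=0x83 r5=0x67  N=1 Z=0
after  1: r0=0x58 r1=0xbf r2=0xb1 r3=0x0e r4=0x83 r5=0x69  N=0 Z=0
after  2: r0=0x58 r1=0xbf r2=0xb1 r3=0xbf r4=0x83 r5=0x69  N=1 Z=0
after  3: r0=0x70 r1=0xbf r2=0xb1 r3=0xbf r4=0x83 r5=0x69  N=0 Z=0
after  4: r0=0x70 r1=0x28 r2=0xb1 r3=0xbf r4=0x83 r5=0x69  N=0 Z=0
after  5: r0=0x70 r1=0x91 r2=0xb1 r3=0xbf r4=0x83 r5=0x69  N=1 Z=0
after  6: r0=0x70 r1=0x91 r2=0xb1 r3=0x20 r4=0x83 r5=0x69  N=0 Z=0
after  7: r0=0x70 r1=0x91 r2=0xb1 r3=0x14 r4=0x83 r5=0x69  N=0 Z=0
after  8: r0=0x70 r1=0x91 r2=0xb1 r3=0x14 r4=0x83 r5=0x21  N=0 Z=0
-- IRQ taken; context saved, return-PC = 9 --

K = 8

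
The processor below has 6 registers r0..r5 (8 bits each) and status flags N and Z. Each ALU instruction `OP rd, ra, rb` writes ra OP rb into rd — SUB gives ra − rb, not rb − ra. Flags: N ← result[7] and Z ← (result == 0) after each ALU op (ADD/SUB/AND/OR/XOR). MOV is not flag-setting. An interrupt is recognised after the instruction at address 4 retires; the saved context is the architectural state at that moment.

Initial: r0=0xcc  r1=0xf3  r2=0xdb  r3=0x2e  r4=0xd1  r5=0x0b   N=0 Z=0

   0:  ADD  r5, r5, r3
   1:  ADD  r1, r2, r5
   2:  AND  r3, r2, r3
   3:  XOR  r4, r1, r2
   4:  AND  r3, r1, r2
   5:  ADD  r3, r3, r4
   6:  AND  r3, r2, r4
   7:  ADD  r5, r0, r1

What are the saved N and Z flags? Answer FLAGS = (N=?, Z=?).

after  0: r0=0xcc r1=0xf3 r2=0xdb r3=0x2e r4=0xd1 r5=0x39  N=0 Z=0
after  1: r0=0xcc r1=0x14 r2=0xdb r3=0x2e r4=0xd1 r5=0x39  N=0 Z=0
after  2: r0=0xcc r1=0x14 r2=0xdb r3=0x0a r4=0xd1 r5=0x39  N=0 Z=0
after  3: r0=0xcc r1=0x14 r2=0xdb r3=0x0a r4=0xcf r5=0x39  N=1 Z=0
after  4: r0=0xcc r1=0x14 r2=0xdb r3=0x10 r4=0xcf r5=0x39  N=0 Z=0
-- IRQ taken; context saved, return-PC = 5 --

FLAGS = (N=0, Z=0)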